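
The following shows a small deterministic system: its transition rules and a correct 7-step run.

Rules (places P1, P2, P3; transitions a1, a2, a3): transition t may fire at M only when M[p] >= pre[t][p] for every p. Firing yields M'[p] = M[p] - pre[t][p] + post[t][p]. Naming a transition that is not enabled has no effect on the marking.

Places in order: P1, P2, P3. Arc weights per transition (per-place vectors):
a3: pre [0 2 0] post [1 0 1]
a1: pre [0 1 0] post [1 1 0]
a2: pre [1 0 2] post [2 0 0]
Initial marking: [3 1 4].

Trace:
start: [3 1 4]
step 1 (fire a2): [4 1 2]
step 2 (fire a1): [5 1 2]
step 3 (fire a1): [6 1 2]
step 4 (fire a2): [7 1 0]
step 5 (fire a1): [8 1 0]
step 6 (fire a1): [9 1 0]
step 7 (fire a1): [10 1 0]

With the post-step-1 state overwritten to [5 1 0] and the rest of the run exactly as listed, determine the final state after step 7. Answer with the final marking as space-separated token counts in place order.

10 1 0

state after step 1 := [5 1 0]
step 2 (fire a1): [6 1 0]
step 3 (fire a1): [7 1 0]
step 4 (fire a2): [7 1 0]
step 5 (fire a1): [8 1 0]
step 6 (fire a1): [9 1 0]
step 7 (fire a1): [10 1 0]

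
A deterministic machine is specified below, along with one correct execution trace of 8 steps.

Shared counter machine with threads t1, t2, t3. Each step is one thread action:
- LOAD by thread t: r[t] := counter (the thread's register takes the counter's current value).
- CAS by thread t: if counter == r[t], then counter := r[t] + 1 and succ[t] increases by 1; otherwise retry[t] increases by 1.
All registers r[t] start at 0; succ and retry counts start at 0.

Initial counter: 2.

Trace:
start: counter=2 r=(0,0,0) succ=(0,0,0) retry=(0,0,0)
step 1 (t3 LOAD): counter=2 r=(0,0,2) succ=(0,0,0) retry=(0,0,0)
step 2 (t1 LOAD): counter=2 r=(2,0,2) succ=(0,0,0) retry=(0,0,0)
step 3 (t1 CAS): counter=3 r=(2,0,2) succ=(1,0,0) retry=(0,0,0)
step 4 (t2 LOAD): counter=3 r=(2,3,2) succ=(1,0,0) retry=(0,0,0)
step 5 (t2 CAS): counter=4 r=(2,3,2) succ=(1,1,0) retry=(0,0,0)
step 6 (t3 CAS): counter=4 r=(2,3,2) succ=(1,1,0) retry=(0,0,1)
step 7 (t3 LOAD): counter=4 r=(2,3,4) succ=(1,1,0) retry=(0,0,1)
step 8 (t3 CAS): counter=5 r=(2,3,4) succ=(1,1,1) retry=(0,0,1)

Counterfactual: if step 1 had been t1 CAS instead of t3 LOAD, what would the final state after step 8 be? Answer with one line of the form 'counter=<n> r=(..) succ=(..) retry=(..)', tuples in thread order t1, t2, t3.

counter=5 r=(2,3,4) succ=(1,1,1) retry=(1,0,1)

(re-executing from step 1 with the substitution; state before step 1: counter=2 r=(0,0,0) succ=(0,0,0) retry=(0,0,0))
step 1 (t1 CAS): counter=2 r=(0,0,0) succ=(0,0,0) retry=(1,0,0)
step 2 (t1 LOAD): counter=2 r=(2,0,0) succ=(0,0,0) retry=(1,0,0)
step 3 (t1 CAS): counter=3 r=(2,0,0) succ=(1,0,0) retry=(1,0,0)
step 4 (t2 LOAD): counter=3 r=(2,3,0) succ=(1,0,0) retry=(1,0,0)
step 5 (t2 CAS): counter=4 r=(2,3,0) succ=(1,1,0) retry=(1,0,0)
step 6 (t3 CAS): counter=4 r=(2,3,0) succ=(1,1,0) retry=(1,0,1)
step 7 (t3 LOAD): counter=4 r=(2,3,4) succ=(1,1,0) retry=(1,0,1)
step 8 (t3 CAS): counter=5 r=(2,3,4) succ=(1,1,1) retry=(1,0,1)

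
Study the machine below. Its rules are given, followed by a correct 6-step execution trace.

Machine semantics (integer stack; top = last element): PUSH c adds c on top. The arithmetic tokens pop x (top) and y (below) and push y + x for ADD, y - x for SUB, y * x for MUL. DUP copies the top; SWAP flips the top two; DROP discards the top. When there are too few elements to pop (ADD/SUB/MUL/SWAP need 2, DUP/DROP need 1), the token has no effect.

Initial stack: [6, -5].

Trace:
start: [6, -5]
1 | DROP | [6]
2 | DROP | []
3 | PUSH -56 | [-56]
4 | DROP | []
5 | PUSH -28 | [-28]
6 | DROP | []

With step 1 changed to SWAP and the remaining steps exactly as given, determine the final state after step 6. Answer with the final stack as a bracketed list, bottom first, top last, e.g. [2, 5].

(re-executing from step 1 with the substitution; state before step 1: [6, -5])
1 | SWAP | [-5, 6]
2 | DROP | [-5]
3 | PUSH -56 | [-5, -56]
4 | DROP | [-5]
5 | PUSH -28 | [-5, -28]
6 | DROP | [-5]

[-5]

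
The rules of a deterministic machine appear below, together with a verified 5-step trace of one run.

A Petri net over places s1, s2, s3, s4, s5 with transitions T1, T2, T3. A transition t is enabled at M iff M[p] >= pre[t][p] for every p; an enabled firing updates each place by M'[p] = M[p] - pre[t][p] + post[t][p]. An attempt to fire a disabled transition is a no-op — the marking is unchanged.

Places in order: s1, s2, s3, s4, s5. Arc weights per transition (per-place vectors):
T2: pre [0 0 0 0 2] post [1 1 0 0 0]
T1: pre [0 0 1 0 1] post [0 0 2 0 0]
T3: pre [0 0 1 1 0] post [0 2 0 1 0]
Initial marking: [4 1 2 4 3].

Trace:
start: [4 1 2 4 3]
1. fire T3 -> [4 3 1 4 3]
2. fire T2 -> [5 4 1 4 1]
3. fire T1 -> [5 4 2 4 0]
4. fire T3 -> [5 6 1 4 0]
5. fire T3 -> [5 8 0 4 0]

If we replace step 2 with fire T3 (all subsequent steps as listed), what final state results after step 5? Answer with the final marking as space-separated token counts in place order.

4 5 0 4 3

(re-executing from step 2 with the substitution; state before step 2: [4 3 1 4 3])
2. fire T3 -> [4 5 0 4 3]
3. fire T1 -> [4 5 0 4 3]
4. fire T3 -> [4 5 0 4 3]
5. fire T3 -> [4 5 0 4 3]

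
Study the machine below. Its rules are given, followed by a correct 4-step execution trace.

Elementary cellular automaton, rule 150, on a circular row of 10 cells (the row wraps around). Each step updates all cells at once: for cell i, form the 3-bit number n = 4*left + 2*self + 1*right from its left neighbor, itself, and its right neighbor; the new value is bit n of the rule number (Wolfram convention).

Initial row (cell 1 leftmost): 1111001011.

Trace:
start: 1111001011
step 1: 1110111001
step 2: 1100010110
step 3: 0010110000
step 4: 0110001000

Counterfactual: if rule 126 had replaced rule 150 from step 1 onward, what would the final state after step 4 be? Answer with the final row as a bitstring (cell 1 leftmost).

0000111100

(re-executing steps 1..4 under rule 126; state before step 1: 1111001011)
step 1: 0001111110
step 2: 0011000011
step 3: 1111100111
step 4: 0000111100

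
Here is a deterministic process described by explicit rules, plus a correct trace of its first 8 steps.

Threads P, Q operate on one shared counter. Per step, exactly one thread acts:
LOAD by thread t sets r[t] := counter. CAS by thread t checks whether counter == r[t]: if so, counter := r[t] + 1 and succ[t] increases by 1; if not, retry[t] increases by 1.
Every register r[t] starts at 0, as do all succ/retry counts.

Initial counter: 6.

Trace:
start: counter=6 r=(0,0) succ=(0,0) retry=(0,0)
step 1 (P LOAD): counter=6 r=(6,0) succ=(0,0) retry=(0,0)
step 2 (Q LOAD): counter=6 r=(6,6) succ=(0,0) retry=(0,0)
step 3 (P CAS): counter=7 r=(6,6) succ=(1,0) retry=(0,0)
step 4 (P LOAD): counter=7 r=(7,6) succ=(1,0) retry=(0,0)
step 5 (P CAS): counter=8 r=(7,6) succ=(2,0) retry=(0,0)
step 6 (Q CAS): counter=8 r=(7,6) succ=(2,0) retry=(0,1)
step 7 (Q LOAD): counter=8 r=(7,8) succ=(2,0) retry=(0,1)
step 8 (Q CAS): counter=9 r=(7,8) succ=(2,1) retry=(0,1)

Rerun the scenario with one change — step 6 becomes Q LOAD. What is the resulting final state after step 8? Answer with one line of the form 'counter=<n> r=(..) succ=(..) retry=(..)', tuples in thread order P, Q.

(re-executing from step 6 with the substitution; state before step 6: counter=8 r=(7,6) succ=(2,0) retry=(0,0))
step 6 (Q LOAD): counter=8 r=(7,8) succ=(2,0) retry=(0,0)
step 7 (Q LOAD): counter=8 r=(7,8) succ=(2,0) retry=(0,0)
step 8 (Q CAS): counter=9 r=(7,8) succ=(2,1) retry=(0,0)

counter=9 r=(7,8) succ=(2,1) retry=(0,0)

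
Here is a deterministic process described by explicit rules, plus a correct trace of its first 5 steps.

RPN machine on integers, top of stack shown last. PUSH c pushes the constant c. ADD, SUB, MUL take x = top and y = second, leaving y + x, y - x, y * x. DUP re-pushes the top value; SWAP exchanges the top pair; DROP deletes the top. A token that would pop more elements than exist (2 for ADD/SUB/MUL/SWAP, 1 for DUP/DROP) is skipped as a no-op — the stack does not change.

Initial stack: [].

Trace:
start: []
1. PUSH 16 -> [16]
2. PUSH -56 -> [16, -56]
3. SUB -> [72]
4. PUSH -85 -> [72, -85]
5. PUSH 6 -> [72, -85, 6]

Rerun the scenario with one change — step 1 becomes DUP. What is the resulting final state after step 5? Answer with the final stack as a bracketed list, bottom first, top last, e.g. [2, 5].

(re-executing from step 1 with the substitution; state before step 1: [])
1. DUP -> []
2. PUSH -56 -> [-56]
3. SUB -> [-56]
4. PUSH -85 -> [-56, -85]
5. PUSH 6 -> [-56, -85, 6]

[-56, -85, 6]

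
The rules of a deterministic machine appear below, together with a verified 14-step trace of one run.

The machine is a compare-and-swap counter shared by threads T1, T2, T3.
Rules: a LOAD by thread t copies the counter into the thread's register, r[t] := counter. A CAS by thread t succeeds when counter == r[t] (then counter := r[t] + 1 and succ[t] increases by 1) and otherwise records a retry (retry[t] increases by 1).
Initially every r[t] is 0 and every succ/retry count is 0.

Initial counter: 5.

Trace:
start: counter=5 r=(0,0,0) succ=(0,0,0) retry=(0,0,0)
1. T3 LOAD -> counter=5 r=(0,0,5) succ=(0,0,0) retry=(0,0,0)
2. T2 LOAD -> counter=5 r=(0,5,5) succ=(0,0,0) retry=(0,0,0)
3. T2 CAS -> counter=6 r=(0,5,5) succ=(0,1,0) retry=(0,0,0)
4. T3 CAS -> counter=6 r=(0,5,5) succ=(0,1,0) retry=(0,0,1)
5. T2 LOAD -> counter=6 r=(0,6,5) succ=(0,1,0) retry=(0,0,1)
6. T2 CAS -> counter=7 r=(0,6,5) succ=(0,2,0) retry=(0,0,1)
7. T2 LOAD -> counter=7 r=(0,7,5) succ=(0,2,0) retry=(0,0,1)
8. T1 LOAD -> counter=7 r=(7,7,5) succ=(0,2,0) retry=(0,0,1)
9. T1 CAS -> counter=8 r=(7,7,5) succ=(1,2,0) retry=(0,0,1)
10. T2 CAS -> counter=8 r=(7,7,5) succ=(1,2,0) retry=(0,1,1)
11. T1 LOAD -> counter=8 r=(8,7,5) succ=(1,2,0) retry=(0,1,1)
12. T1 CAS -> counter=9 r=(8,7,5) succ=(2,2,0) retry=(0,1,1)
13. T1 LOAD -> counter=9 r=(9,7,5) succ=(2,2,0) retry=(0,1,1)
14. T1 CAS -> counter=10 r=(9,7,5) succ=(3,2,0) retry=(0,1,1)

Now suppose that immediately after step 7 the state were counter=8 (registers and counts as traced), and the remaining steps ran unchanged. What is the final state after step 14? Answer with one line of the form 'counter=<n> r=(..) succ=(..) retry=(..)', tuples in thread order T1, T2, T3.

state after step 7 := counter=8 r=(0,7,5) succ=(0,2,0) retry=(0,0,1)
8. T1 LOAD -> counter=8 r=(8,7,5) succ=(0,2,0) retry=(0,0,1)
9. T1 CAS -> counter=9 r=(8,7,5) succ=(1,2,0) retry=(0,0,1)
10. T2 CAS -> counter=9 r=(8,7,5) succ=(1,2,0) retry=(0,1,1)
11. T1 LOAD -> counter=9 r=(9,7,5) succ=(1,2,0) retry=(0,1,1)
12. T1 CAS -> counter=10 r=(9,7,5) succ=(2,2,0) retry=(0,1,1)
13. T1 LOAD -> counter=10 r=(10,7,5) succ=(2,2,0) retry=(0,1,1)
14. T1 CAS -> counter=11 r=(10,7,5) succ=(3,2,0) retry=(0,1,1)

counter=11 r=(10,7,5) succ=(3,2,0) retry=(0,1,1)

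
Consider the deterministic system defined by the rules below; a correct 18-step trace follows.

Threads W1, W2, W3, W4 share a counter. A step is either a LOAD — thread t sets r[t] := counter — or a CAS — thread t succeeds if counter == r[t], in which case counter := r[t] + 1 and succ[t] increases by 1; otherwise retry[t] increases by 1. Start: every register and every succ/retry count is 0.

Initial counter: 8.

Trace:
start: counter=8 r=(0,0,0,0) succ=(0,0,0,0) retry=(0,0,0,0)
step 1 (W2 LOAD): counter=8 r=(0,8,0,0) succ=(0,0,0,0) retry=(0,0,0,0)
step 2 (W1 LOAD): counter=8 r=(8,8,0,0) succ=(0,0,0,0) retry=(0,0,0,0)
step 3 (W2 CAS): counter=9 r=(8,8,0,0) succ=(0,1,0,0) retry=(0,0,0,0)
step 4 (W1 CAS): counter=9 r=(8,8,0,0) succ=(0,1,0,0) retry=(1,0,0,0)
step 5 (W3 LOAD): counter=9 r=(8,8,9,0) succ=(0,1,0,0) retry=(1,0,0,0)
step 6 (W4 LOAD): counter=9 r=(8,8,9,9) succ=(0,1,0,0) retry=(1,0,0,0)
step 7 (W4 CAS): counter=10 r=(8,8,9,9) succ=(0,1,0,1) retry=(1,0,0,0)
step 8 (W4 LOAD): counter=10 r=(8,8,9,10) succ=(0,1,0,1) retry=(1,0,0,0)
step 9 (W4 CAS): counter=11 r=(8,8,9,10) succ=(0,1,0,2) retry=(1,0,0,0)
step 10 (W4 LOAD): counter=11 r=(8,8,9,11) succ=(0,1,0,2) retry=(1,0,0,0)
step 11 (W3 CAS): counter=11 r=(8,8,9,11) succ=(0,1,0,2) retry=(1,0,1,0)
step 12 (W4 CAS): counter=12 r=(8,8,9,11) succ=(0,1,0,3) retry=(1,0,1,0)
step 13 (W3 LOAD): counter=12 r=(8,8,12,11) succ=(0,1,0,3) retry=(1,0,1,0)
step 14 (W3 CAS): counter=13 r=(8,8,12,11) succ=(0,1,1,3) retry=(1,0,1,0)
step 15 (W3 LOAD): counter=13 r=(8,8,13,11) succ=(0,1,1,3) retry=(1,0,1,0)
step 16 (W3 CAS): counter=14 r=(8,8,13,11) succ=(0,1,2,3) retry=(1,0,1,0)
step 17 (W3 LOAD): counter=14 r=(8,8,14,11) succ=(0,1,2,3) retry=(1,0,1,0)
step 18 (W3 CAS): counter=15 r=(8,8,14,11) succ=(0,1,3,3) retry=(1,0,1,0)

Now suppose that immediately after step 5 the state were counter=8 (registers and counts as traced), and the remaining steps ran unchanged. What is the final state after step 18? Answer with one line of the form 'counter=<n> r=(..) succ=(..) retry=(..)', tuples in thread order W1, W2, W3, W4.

state after step 5 := counter=8 r=(8,8,9,0) succ=(0,1,0,0) retry=(1,0,0,0)
step 6 (W4 LOAD): counter=8 r=(8,8,9,8) succ=(0,1,0,0) retry=(1,0,0,0)
step 7 (W4 CAS): counter=9 r=(8,8,9,8) succ=(0,1,0,1) retry=(1,0,0,0)
step 8 (W4 LOAD): counter=9 r=(8,8,9,9) succ=(0,1,0,1) retry=(1,0,0,0)
step 9 (W4 CAS): counter=10 r=(8,8,9,9) succ=(0,1,0,2) retry=(1,0,0,0)
step 10 (W4 LOAD): counter=10 r=(8,8,9,10) succ=(0,1,0,2) retry=(1,0,0,0)
step 11 (W3 CAS): counter=10 r=(8,8,9,10) succ=(0,1,0,2) retry=(1,0,1,0)
step 12 (W4 CAS): counter=11 r=(8,8,9,10) succ=(0,1,0,3) retry=(1,0,1,0)
step 13 (W3 LOAD): counter=11 r=(8,8,11,10) succ=(0,1,0,3) retry=(1,0,1,0)
step 14 (W3 CAS): counter=12 r=(8,8,11,10) succ=(0,1,1,3) retry=(1,0,1,0)
step 15 (W3 LOAD): counter=12 r=(8,8,12,10) succ=(0,1,1,3) retry=(1,0,1,0)
step 16 (W3 CAS): counter=13 r=(8,8,12,10) succ=(0,1,2,3) retry=(1,0,1,0)
step 17 (W3 LOAD): counter=13 r=(8,8,13,10) succ=(0,1,2,3) retry=(1,0,1,0)
step 18 (W3 CAS): counter=14 r=(8,8,13,10) succ=(0,1,3,3) retry=(1,0,1,0)

counter=14 r=(8,8,13,10) succ=(0,1,3,3) retry=(1,0,1,0)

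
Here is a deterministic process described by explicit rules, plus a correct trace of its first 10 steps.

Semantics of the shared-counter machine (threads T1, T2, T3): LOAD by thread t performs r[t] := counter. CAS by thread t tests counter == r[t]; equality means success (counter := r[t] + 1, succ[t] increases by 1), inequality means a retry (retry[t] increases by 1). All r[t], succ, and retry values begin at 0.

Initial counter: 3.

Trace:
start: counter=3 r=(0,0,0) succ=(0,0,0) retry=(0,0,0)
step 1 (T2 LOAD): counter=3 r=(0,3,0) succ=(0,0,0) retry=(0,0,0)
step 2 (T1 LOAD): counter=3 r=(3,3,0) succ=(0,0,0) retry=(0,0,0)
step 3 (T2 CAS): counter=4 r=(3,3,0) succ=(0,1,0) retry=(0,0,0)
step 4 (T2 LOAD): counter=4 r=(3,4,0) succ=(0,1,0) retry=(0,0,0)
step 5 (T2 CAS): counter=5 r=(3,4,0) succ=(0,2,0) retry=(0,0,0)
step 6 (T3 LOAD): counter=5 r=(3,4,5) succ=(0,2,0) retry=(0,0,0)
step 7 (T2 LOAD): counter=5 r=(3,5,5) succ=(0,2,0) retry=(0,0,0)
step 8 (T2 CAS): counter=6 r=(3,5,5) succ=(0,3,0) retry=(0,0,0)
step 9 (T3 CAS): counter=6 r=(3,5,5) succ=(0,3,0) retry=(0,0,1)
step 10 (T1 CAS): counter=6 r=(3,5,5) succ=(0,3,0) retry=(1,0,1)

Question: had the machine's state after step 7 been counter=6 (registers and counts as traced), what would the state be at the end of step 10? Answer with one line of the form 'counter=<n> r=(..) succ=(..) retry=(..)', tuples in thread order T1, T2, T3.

state after step 7 := counter=6 r=(3,5,5) succ=(0,2,0) retry=(0,0,0)
step 8 (T2 CAS): counter=6 r=(3,5,5) succ=(0,2,0) retry=(0,1,0)
step 9 (T3 CAS): counter=6 r=(3,5,5) succ=(0,2,0) retry=(0,1,1)
step 10 (T1 CAS): counter=6 r=(3,5,5) succ=(0,2,0) retry=(1,1,1)

counter=6 r=(3,5,5) succ=(0,2,0) retry=(1,1,1)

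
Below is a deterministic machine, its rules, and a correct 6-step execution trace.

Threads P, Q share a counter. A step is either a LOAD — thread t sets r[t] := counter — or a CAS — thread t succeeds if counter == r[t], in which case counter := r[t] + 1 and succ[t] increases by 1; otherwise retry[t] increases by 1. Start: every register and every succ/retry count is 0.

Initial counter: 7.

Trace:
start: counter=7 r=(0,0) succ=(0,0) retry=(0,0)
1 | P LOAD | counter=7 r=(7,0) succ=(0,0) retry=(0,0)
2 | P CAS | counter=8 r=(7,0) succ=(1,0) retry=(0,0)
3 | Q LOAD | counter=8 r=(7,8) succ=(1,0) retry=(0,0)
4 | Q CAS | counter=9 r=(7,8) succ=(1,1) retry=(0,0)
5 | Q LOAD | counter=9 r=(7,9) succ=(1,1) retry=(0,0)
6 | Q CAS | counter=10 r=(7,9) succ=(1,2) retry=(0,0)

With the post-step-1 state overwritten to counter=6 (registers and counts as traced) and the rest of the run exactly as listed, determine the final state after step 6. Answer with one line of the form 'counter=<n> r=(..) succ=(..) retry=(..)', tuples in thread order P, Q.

state after step 1 := counter=6 r=(7,0) succ=(0,0) retry=(0,0)
2 | P CAS | counter=6 r=(7,0) succ=(0,0) retry=(1,0)
3 | Q LOAD | counter=6 r=(7,6) succ=(0,0) retry=(1,0)
4 | Q CAS | counter=7 r=(7,6) succ=(0,1) retry=(1,0)
5 | Q LOAD | counter=7 r=(7,7) succ=(0,1) retry=(1,0)
6 | Q CAS | counter=8 r=(7,7) succ=(0,2) retry=(1,0)

counter=8 r=(7,7) succ=(0,2) retry=(1,0)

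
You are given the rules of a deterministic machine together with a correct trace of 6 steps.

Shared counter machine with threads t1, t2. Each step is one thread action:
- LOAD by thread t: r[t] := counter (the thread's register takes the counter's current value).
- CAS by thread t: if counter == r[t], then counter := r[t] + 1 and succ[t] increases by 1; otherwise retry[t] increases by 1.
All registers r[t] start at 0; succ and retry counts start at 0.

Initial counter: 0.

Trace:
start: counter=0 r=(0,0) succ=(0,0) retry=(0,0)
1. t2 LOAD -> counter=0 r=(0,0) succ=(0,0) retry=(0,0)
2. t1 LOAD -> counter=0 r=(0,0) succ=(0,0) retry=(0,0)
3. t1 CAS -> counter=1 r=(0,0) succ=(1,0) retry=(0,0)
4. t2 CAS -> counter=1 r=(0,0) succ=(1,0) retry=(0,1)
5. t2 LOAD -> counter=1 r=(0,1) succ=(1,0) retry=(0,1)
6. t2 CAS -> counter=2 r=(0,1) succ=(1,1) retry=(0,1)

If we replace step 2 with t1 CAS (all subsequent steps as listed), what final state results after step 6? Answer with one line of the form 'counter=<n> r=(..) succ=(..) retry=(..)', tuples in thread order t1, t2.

(re-executing from step 2 with the substitution; state before step 2: counter=0 r=(0,0) succ=(0,0) retry=(0,0))
2. t1 CAS -> counter=1 r=(0,0) succ=(1,0) retry=(0,0)
3. t1 CAS -> counter=1 r=(0,0) succ=(1,0) retry=(1,0)
4. t2 CAS -> counter=1 r=(0,0) succ=(1,0) retry=(1,1)
5. t2 LOAD -> counter=1 r=(0,1) succ=(1,0) retry=(1,1)
6. t2 CAS -> counter=2 r=(0,1) succ=(1,1) retry=(1,1)

counter=2 r=(0,1) succ=(1,1) retry=(1,1)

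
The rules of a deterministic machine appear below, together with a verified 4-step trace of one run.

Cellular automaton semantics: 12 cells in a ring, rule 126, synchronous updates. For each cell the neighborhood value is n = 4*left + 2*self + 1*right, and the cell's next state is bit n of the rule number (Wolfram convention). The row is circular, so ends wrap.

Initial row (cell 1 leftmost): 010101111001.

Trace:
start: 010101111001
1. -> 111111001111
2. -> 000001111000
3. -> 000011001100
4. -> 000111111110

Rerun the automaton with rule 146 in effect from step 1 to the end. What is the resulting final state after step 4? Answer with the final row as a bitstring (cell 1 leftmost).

010100010100

(re-executing steps 1..4 under rule 146; state before step 1: 010101111001)
1. -> 000000110110
2. -> 000001000001
3. -> 100010100010
4. -> 010100010100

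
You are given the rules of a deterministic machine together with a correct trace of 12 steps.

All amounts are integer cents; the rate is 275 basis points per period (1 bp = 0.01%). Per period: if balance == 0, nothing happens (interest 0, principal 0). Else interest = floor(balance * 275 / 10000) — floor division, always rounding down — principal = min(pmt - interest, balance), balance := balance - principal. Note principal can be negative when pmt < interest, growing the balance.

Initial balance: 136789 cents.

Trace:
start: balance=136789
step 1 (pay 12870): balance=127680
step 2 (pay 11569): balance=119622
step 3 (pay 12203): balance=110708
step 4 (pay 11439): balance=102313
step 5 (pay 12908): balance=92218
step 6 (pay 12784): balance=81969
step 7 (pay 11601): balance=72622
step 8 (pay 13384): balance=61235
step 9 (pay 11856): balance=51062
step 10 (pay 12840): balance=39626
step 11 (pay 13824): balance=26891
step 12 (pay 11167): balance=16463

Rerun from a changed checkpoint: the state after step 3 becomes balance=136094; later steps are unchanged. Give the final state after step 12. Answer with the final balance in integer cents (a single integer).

48869

state after step 3 := balance=136094
step 4 (pay 11439): balance=128397
step 5 (pay 12908): balance=119019
step 6 (pay 12784): balance=109508
step 7 (pay 11601): balance=100918
step 8 (pay 13384): balance=90309
step 9 (pay 11856): balance=80936
step 10 (pay 12840): balance=70321
step 11 (pay 13824): balance=58430
step 12 (pay 11167): balance=48869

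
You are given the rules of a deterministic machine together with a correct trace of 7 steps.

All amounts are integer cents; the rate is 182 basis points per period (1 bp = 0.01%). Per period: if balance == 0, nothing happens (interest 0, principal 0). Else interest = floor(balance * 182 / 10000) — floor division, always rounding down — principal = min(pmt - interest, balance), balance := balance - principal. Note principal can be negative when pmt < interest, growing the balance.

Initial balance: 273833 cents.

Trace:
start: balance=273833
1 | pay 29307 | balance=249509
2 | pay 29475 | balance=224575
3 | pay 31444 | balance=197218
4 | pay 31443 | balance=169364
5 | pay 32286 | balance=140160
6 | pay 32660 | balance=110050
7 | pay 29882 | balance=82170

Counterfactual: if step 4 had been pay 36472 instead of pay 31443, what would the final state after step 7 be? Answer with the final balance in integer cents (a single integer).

(re-executing from step 4 with the substitution; state before step 4: balance=197218)
4 | pay 36472 | balance=164335
5 | pay 32286 | balance=135039
6 | pay 32660 | balance=104836
7 | pay 29882 | balance=76862

76862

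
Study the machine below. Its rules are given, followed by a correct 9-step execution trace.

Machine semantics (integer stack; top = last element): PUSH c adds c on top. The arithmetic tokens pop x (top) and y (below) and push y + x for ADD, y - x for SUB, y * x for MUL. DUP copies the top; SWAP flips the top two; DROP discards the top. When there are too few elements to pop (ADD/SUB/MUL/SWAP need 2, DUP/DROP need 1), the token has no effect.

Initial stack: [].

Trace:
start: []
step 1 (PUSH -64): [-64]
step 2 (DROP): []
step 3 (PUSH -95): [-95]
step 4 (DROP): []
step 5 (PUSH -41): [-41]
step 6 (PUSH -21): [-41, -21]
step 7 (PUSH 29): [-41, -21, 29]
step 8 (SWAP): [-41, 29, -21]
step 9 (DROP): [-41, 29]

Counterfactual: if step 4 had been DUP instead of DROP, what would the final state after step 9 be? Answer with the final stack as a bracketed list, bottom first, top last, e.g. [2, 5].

(re-executing from step 4 with the substitution; state before step 4: [-95])
step 4 (DUP): [-95, -95]
step 5 (PUSH -41): [-95, -95, -41]
step 6 (PUSH -21): [-95, -95, -41, -21]
step 7 (PUSH 29): [-95, -95, -41, -21, 29]
step 8 (SWAP): [-95, -95, -41, 29, -21]
step 9 (DROP): [-95, -95, -41, 29]

[-95, -95, -41, 29]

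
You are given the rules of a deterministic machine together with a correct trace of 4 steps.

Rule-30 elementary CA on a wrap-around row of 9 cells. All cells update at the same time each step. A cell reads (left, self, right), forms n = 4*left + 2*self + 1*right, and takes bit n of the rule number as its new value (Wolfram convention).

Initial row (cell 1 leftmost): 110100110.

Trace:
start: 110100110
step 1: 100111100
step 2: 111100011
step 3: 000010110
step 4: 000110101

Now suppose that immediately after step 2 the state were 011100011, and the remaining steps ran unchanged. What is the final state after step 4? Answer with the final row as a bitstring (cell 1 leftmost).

state after step 2 := 011100011
step 3: 010010110
step 4: 111110101

111110101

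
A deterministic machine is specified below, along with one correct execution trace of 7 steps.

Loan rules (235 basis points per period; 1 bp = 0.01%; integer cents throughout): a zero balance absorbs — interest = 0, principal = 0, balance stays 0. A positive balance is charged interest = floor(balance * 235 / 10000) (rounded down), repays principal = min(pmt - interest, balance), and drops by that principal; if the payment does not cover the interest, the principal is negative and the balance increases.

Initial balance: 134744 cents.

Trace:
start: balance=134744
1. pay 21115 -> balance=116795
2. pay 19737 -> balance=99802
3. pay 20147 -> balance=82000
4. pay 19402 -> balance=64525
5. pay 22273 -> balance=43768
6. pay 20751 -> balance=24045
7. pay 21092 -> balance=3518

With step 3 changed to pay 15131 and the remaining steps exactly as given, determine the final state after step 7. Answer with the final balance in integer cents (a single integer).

(re-executing from step 3 with the substitution; state before step 3: balance=99802)
3. pay 15131 -> balance=87016
4. pay 19402 -> balance=69658
5. pay 22273 -> balance=49021
6. pay 20751 -> balance=29421
7. pay 21092 -> balance=9020

9020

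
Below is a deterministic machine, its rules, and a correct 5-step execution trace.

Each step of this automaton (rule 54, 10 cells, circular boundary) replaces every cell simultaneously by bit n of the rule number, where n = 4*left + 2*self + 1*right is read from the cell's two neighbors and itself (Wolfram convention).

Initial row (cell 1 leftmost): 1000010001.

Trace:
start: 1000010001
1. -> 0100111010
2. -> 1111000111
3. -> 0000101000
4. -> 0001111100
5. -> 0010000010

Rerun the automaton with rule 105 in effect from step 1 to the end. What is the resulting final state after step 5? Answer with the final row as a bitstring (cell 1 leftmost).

(re-executing steps 1..5 under rule 105; state before step 1: 1000010001)
1. -> 1011000101
2. -> 1111010011
3. -> 0001100010
4. -> 1101101000
5. -> 1111110010

1111110010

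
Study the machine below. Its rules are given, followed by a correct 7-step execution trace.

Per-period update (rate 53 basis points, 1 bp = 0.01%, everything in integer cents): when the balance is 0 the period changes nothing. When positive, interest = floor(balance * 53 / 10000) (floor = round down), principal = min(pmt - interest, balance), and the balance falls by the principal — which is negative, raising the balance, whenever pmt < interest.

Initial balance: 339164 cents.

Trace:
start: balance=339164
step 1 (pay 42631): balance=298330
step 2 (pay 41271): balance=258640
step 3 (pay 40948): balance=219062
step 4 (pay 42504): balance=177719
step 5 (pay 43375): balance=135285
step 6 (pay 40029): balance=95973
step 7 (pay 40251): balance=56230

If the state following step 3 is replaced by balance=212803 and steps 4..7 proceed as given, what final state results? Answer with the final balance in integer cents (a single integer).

49836

state after step 3 := balance=212803
step 4 (pay 42504): balance=171426
step 5 (pay 43375): balance=128959
step 6 (pay 40029): balance=89613
step 7 (pay 40251): balance=49836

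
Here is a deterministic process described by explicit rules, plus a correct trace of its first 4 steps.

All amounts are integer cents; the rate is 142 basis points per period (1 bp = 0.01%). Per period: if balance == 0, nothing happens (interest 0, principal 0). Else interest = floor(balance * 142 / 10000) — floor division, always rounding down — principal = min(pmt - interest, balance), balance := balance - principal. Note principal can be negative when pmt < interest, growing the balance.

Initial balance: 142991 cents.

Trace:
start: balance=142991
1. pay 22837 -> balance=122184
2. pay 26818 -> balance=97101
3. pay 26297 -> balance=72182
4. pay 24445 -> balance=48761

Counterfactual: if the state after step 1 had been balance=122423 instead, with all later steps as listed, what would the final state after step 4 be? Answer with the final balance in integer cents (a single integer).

state after step 1 := balance=122423
2. pay 26818 -> balance=97343
3. pay 26297 -> balance=72428
4. pay 24445 -> balance=49011

49011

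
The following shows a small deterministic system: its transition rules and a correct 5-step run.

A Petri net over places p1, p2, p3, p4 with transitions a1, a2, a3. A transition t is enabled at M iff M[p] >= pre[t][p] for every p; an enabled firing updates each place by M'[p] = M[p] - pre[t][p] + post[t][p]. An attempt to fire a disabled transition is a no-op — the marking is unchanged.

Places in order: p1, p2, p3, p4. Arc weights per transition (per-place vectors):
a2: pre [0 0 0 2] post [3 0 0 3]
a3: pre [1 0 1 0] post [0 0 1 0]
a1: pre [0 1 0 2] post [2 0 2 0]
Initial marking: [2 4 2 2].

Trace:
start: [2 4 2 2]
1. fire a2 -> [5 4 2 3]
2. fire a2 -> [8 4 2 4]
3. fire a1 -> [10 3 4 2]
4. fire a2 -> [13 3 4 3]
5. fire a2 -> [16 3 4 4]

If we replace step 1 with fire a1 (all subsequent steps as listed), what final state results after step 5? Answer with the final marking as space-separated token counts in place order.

4 3 4 0

(re-executing from step 1 with the substitution; state before step 1: [2 4 2 2])
1. fire a1 -> [4 3 4 0]
2. fire a2 -> [4 3 4 0]
3. fire a1 -> [4 3 4 0]
4. fire a2 -> [4 3 4 0]
5. fire a2 -> [4 3 4 0]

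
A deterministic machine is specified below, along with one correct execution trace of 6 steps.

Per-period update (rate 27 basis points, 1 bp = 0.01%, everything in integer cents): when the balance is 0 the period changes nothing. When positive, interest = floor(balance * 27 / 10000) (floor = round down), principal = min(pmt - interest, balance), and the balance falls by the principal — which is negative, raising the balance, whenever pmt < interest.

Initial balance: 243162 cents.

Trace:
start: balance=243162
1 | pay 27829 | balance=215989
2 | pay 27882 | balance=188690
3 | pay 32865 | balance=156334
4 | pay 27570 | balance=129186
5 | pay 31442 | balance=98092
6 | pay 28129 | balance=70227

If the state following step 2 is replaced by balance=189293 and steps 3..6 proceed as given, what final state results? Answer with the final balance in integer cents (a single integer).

state after step 2 := balance=189293
3 | pay 32865 | balance=156939
4 | pay 27570 | balance=129792
5 | pay 31442 | balance=98700
6 | pay 28129 | balance=70837

70837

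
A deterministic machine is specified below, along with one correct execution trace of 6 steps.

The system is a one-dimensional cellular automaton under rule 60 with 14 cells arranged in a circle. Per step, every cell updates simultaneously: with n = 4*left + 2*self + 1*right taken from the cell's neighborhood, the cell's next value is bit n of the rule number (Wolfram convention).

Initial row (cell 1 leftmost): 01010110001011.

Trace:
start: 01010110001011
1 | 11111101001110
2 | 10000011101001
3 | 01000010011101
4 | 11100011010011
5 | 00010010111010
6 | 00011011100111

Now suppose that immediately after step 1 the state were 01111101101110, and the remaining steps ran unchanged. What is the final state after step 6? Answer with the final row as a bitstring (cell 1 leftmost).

11010111010100

state after step 1 := 01111101101110
2 | 01000011011001
3 | 11100010110101
4 | 00010011101111
5 | 10011010011000
6 | 11010111010100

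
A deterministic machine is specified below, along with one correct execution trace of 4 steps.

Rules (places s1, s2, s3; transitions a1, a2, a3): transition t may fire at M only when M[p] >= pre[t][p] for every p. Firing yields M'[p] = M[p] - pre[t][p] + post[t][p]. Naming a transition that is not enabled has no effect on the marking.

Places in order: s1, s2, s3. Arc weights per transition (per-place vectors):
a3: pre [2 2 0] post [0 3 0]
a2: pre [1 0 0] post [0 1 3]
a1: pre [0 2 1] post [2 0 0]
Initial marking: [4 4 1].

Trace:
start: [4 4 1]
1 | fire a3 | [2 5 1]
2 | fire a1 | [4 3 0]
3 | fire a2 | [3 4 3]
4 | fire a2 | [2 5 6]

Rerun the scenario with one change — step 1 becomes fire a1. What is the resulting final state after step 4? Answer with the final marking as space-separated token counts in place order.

(re-executing from step 1 with the substitution; state before step 1: [4 4 1])
1 | fire a1 | [6 2 0]
2 | fire a1 | [6 2 0]
3 | fire a2 | [5 3 3]
4 | fire a2 | [4 4 6]

4 4 6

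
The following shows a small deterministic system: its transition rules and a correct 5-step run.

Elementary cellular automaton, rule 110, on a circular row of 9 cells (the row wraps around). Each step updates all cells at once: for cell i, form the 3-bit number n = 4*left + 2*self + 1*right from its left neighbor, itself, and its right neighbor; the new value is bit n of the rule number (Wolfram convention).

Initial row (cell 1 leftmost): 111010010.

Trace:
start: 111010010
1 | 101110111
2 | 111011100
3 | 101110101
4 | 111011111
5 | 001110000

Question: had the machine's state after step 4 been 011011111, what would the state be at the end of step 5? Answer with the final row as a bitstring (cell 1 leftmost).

111110001

state after step 4 := 011011111
5 | 111110001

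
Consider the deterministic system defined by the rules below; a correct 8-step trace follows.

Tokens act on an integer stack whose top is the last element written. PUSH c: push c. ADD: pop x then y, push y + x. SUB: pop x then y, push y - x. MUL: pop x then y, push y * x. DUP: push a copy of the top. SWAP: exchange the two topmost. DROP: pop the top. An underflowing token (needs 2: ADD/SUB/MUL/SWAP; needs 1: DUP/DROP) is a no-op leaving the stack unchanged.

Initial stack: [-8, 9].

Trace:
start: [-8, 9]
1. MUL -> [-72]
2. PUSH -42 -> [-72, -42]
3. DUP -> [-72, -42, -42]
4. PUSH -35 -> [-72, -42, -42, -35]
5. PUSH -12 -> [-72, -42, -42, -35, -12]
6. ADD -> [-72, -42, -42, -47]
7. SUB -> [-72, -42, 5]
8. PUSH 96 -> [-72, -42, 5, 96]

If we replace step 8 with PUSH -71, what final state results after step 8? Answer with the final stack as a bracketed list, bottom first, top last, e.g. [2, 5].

[-72, -42, 5, -71]

(re-executing from step 8 with the substitution; state before step 8: [-72, -42, 5])
8. PUSH -71 -> [-72, -42, 5, -71]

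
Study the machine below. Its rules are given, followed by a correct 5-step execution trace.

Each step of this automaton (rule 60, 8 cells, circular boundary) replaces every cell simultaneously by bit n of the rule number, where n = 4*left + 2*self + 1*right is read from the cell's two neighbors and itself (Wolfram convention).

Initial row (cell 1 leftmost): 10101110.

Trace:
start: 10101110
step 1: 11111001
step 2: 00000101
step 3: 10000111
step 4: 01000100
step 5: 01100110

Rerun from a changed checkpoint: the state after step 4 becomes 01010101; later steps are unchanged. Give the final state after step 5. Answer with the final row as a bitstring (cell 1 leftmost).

state after step 4 := 01010101
step 5: 11111111

11111111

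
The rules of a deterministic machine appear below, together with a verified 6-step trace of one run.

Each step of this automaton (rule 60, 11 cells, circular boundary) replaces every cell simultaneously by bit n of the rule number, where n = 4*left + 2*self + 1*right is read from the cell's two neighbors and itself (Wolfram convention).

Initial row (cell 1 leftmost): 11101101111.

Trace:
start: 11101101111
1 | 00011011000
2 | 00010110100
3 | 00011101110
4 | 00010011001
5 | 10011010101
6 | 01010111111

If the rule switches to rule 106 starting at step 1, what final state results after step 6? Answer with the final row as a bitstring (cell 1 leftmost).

(re-executing steps 1..6 under rule 106; state before step 1: 11101101111)
1 | 00111111000
2 | 01100001000
3 | 11100010000
4 | 10100100001
5 | 11001000011
6 | 01010000110

01010000110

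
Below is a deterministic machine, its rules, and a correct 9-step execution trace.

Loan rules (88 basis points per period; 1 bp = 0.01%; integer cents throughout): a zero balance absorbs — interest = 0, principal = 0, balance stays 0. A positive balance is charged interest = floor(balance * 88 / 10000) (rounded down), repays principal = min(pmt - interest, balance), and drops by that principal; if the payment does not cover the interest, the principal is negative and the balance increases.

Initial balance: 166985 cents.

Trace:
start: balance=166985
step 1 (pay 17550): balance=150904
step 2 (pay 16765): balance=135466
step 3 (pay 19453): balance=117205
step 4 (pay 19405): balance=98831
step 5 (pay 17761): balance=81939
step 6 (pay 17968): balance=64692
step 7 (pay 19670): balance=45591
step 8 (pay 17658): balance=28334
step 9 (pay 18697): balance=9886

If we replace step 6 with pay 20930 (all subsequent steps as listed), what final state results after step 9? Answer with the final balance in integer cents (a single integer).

6844

(re-executing from step 6 with the substitution; state before step 6: balance=81939)
step 6 (pay 20930): balance=61730
step 7 (pay 19670): balance=42603
step 8 (pay 17658): balance=25319
step 9 (pay 18697): balance=6844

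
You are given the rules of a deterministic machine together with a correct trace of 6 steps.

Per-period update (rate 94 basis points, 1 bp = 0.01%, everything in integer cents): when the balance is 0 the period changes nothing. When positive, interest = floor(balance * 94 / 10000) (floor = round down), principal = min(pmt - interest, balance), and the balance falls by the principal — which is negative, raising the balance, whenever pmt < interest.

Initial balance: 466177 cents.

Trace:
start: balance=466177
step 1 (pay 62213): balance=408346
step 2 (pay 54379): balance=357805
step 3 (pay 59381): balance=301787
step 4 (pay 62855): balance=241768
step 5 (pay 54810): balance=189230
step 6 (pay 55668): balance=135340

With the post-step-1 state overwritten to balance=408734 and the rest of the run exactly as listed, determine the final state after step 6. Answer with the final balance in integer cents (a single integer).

135748

state after step 1 := balance=408734
step 2 (pay 54379): balance=358197
step 3 (pay 59381): balance=302183
step 4 (pay 62855): balance=242168
step 5 (pay 54810): balance=189634
step 6 (pay 55668): balance=135748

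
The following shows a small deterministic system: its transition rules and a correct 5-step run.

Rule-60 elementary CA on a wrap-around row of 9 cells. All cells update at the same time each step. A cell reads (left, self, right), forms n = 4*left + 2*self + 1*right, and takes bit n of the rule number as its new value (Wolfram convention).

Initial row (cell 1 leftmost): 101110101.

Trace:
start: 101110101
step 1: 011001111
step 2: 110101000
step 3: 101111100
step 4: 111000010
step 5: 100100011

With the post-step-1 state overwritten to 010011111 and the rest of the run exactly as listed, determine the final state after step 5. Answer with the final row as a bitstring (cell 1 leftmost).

101110110

state after step 1 := 010011111
step 2: 111010000
step 3: 100111000
step 4: 110100100
step 5: 101110110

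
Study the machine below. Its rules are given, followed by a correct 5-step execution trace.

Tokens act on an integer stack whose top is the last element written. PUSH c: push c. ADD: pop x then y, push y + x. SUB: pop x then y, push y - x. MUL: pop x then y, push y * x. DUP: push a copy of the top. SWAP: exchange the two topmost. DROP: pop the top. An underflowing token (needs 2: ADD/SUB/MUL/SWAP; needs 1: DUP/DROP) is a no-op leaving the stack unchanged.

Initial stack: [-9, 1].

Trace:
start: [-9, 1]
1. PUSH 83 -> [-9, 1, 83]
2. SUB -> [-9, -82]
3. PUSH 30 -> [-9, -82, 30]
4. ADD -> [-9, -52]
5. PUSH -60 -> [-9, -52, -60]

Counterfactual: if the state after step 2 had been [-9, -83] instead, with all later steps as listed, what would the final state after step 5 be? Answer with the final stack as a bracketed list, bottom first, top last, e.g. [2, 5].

state after step 2 := [-9, -83]
3. PUSH 30 -> [-9, -83, 30]
4. ADD -> [-9, -53]
5. PUSH -60 -> [-9, -53, -60]

[-9, -53, -60]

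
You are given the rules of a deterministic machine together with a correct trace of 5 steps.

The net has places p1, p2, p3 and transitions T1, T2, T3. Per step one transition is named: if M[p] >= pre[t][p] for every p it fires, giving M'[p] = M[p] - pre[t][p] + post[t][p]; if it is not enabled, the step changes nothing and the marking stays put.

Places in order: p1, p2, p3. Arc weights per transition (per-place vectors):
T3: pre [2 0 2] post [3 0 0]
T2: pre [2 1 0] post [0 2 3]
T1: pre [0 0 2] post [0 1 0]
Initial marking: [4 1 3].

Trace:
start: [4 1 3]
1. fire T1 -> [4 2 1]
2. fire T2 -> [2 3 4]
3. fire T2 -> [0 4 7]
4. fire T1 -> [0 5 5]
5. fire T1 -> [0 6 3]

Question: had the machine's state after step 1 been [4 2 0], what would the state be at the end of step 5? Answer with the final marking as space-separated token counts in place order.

state after step 1 := [4 2 0]
2. fire T2 -> [2 3 3]
3. fire T2 -> [0 4 6]
4. fire T1 -> [0 5 4]
5. fire T1 -> [0 6 2]

0 6 2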